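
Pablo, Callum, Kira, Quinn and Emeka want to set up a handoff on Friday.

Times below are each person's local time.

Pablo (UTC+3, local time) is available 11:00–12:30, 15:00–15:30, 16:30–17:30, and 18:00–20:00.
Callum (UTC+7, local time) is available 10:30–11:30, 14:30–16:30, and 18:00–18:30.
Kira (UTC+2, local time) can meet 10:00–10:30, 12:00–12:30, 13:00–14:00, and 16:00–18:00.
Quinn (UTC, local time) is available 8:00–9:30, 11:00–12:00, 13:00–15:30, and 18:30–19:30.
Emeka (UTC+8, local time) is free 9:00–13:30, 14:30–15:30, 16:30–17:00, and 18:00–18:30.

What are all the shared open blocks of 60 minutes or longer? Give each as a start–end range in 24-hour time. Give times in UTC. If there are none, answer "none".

Pablo → UTC: 08:00–09:30, 12:00–12:30, 13:30–14:30, 15:00–17:00.
Callum → UTC: 03:30–04:30, 07:30–09:30, 11:00–11:30.
Kira → UTC: 08:00–08:30, 10:00–10:30, 11:00–12:00, 14:00–16:00.
Quinn → UTC: 08:00–09:30, 11:00–12:00, 13:00–15:30, 18:30–19:30.
Emeka → UTC: 01:00–05:30, 06:30–07:30, 08:30–09:00, 10:00–10:30.
Pablo ∩ Callum: 08:00–09:30.
Pablo ∩ Callum ∩ Kira: 08:00–08:30.
Pablo ∩ Callum ∩ Kira ∩ Quinn: 08:00–08:30.
Pablo ∩ Callum ∩ Kira ∩ Quinn ∩ Emeka: (none).
Windows ≥ 60 min: (none).

none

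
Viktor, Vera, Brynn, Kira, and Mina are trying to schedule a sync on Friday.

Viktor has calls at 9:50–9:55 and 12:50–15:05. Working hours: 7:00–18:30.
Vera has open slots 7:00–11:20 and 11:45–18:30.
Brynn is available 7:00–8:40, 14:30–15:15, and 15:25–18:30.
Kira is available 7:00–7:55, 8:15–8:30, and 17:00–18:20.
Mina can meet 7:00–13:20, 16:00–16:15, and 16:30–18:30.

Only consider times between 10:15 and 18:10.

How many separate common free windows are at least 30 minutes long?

Viktor free within 07:00–18:30: 07:00–09:50, 09:55–12:50, 15:05–18:30.
Viktor ∩ Vera: 07:00–09:50, 09:55–11:20, 11:45–12:50, 15:05–18:30.
Viktor ∩ Vera ∩ Brynn: 07:00–08:40, 15:05–15:15, 15:25–18:30.
Viktor ∩ Vera ∩ Brynn ∩ Kira: 07:00–07:55, 08:15–08:30, 17:00–18:20.
Viktor ∩ Vera ∩ Brynn ∩ Kira ∩ Mina: 07:00–07:55, 08:15–08:30, 17:00–18:20.
Restricted to 10:15–18:10: 17:00–18:10.
Windows ≥ 30 min: 17:00–18:10.
That's 1 window.

1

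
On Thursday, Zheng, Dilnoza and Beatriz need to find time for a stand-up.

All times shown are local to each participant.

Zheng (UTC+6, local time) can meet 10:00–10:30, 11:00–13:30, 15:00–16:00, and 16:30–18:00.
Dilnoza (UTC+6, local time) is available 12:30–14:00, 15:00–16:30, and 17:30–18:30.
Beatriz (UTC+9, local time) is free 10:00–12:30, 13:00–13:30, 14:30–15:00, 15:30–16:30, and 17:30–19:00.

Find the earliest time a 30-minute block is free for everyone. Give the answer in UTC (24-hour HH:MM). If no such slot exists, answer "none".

Zheng → UTC: 04:00–04:30, 05:00–07:30, 09:00–10:00, 10:30–12:00.
Dilnoza → UTC: 06:30–08:00, 09:00–10:30, 11:30–12:30.
Beatriz → UTC: 01:00–03:30, 04:00–04:30, 05:30–06:00, 06:30–07:30, 08:30–10:00.
Zheng ∩ Dilnoza: 06:30–07:30, 09:00–10:00, 11:30–12:00.
Zheng ∩ Dilnoza ∩ Beatriz: 06:30–07:30, 09:00–10:00.
Windows ≥ 30 min: 06:30–07:30, 09:00–10:00.
Earliest such window starts at 06:30.

06:30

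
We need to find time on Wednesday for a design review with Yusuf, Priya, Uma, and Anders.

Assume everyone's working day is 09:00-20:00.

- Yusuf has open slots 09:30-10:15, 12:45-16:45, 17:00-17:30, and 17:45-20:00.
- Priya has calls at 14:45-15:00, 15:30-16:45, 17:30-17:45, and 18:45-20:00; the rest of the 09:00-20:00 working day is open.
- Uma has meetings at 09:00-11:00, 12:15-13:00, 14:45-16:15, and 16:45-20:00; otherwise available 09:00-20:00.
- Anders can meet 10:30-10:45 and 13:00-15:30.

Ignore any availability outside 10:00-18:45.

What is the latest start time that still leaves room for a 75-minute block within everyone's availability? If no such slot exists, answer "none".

13:30

Priya free within 09:00–20:00: 09:00–14:45, 15:00–15:30, 16:45–17:30, 17:45–18:45.
Uma free within 09:00–20:00: 11:00–12:15, 13:00–14:45, 16:15–16:45.
Yusuf ∩ Priya: 09:30–10:15, 12:45–14:45, 15:00–15:30, 17:00–17:30, 17:45–18:45.
Yusuf ∩ Priya ∩ Uma: 13:00–14:45.
Yusuf ∩ Priya ∩ Uma ∩ Anders: 13:00–14:45.
Restricted to 10:00–18:45: 13:00–14:45.
Windows ≥ 75 min: 13:00–14:45.
Latest start in the last window 13:00–14:45 is 14:45 − 75 min = 13:30.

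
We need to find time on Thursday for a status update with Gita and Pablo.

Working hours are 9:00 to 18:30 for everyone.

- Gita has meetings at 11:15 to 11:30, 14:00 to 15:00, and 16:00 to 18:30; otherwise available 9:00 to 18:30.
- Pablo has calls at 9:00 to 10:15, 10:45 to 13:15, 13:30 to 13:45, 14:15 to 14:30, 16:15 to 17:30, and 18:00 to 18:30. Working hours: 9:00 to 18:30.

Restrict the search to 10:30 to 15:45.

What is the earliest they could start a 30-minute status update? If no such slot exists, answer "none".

15:00

Gita free within 09:00–18:30: 09:00–11:15, 11:30–14:00, 15:00–16:00.
Pablo free within 09:00–18:30: 10:15–10:45, 13:15–13:30, 13:45–14:15, 14:30–16:15, 17:30–18:00.
Gita ∩ Pablo: 10:15–10:45, 13:15–13:30, 13:45–14:00, 15:00–16:00.
Restricted to 10:30–15:45: 10:30–10:45, 13:15–13:30, 13:45–14:00, 15:00–15:45.
Windows ≥ 30 min: 15:00–15:45.
Earliest such window starts at 15:00.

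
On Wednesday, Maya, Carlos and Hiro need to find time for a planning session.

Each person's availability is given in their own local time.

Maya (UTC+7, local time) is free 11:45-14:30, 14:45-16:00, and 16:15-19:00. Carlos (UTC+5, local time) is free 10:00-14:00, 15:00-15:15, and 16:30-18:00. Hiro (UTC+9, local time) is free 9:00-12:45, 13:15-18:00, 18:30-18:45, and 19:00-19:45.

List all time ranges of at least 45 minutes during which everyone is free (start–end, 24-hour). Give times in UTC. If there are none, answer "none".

05:00–07:30, 07:45–09:00

Maya → UTC: 04:45–07:30, 07:45–09:00, 09:15–12:00.
Carlos → UTC: 05:00–09:00, 10:00–10:15, 11:30–13:00.
Hiro → UTC: 00:00–03:45, 04:15–09:00, 09:30–09:45, 10:00–10:45.
Maya ∩ Carlos: 05:00–07:30, 07:45–09:00, 10:00–10:15, 11:30–12:00.
Maya ∩ Carlos ∩ Hiro: 05:00–07:30, 07:45–09:00, 10:00–10:15.
Windows ≥ 45 min: 05:00–07:30, 07:45–09:00.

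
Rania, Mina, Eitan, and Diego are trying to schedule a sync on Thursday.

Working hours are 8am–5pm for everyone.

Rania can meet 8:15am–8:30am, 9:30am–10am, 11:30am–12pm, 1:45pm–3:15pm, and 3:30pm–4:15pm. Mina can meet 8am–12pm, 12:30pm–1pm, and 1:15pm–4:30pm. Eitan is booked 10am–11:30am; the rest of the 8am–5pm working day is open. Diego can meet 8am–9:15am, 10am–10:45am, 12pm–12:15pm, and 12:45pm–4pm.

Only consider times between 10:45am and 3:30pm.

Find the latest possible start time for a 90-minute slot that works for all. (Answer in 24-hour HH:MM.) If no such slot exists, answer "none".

Eitan free within 08:00–17:00: 08:00–10:00, 11:30–17:00.
Rania ∩ Mina: 08:15–08:30, 09:30–10:00, 11:30–12:00, 13:45–15:15, 15:30–16:15.
Rania ∩ Mina ∩ Eitan: 08:15–08:30, 09:30–10:00, 11:30–12:00, 13:45–15:15, 15:30–16:15.
Rania ∩ Mina ∩ Eitan ∩ Diego: 08:15–08:30, 13:45–15:15, 15:30–16:00.
Restricted to 10:45–15:30: 13:45–15:15.
Windows ≥ 90 min: 13:45–15:15.
Latest start in the last window 13:45–15:15 is 15:15 − 90 min = 13:45.

13:45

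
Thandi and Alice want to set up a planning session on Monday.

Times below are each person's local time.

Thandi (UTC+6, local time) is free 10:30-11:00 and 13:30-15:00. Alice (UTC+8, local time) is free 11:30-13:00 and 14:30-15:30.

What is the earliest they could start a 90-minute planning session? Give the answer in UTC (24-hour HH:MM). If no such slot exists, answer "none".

Thandi → UTC: 04:30–05:00, 07:30–09:00.
Alice → UTC: 03:30–05:00, 06:30–07:30.
Thandi ∩ Alice: 04:30–05:00.
Windows ≥ 90 min: (none).

none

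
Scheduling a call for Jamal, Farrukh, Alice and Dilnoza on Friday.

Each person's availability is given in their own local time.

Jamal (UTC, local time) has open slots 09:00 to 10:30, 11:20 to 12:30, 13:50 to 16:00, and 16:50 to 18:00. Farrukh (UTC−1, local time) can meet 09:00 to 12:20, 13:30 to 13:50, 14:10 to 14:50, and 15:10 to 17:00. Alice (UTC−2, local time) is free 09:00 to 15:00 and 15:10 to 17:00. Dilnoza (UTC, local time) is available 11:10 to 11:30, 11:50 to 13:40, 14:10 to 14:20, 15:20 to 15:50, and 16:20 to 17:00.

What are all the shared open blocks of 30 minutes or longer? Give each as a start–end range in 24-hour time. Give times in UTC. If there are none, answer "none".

Jamal → UTC: 09:00–10:30, 11:20–12:30, 13:50–16:00, 16:50–18:00.
Farrukh → UTC: 10:00–13:20, 14:30–14:50, 15:10–15:50, 16:10–18:00.
Alice → UTC: 11:00–17:00, 17:10–19:00.
Dilnoza → UTC: 11:10–11:30, 11:50–13:40, 14:10–14:20, 15:20–15:50, 16:20–17:00.
Jamal ∩ Farrukh: 10:00–10:30, 11:20–12:30, 14:30–14:50, 15:10–15:50, 16:50–18:00.
Jamal ∩ Farrukh ∩ Alice: 11:20–12:30, 14:30–14:50, 15:10–15:50, 16:50–17:00, 17:10–18:00.
Jamal ∩ Farrukh ∩ Alice ∩ Dilnoza: 11:20–11:30, 11:50–12:30, 15:20–15:50, 16:50–17:00.
Windows ≥ 30 min: 11:50–12:30, 15:20–15:50.

11:50–12:30, 15:20–15:50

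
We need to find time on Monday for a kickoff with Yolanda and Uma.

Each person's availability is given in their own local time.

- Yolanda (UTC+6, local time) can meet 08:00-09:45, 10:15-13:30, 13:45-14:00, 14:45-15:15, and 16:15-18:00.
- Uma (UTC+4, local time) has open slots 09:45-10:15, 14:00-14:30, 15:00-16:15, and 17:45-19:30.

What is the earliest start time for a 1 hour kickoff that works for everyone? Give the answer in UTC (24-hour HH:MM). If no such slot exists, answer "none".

11:00

Yolanda → UTC: 02:00–03:45, 04:15–07:30, 07:45–08:00, 08:45–09:15, 10:15–12:00.
Uma → UTC: 05:45–06:15, 10:00–10:30, 11:00–12:15, 13:45–15:30.
Yolanda ∩ Uma: 05:45–06:15, 10:15–10:30, 11:00–12:00.
Windows ≥ 60 min: 11:00–12:00.
Earliest such window starts at 11:00.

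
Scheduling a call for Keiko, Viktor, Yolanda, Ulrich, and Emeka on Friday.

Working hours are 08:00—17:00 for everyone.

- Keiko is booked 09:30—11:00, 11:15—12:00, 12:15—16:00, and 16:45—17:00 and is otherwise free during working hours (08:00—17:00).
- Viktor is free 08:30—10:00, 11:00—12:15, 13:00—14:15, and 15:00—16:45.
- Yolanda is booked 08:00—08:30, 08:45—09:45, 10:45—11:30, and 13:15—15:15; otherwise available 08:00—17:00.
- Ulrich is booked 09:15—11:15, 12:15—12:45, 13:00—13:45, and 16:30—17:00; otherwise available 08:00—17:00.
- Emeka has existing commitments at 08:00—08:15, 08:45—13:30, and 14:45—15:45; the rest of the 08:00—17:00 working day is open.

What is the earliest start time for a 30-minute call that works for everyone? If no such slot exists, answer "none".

16:00

Keiko free within 08:00–17:00: 08:00–09:30, 11:00–11:15, 12:00–12:15, 16:00–16:45.
Yolanda free within 08:00–17:00: 08:30–08:45, 09:45–10:45, 11:30–13:15, 15:15–17:00.
Ulrich free within 08:00–17:00: 08:00–09:15, 11:15–12:15, 12:45–13:00, 13:45–16:30.
Emeka free within 08:00–17:00: 08:15–08:45, 13:30–14:45, 15:45–17:00.
Keiko ∩ Viktor: 08:30–09:30, 11:00–11:15, 12:00–12:15, 16:00–16:45.
Keiko ∩ Viktor ∩ Yolanda: 08:30–08:45, 12:00–12:15, 16:00–16:45.
Keiko ∩ Viktor ∩ Yolanda ∩ Ulrich: 08:30–08:45, 12:00–12:15, 16:00–16:30.
Keiko ∩ Viktor ∩ Yolanda ∩ Ulrich ∩ Emeka: 08:30–08:45, 16:00–16:30.
Windows ≥ 30 min: 16:00–16:30.
Earliest such window starts at 16:00.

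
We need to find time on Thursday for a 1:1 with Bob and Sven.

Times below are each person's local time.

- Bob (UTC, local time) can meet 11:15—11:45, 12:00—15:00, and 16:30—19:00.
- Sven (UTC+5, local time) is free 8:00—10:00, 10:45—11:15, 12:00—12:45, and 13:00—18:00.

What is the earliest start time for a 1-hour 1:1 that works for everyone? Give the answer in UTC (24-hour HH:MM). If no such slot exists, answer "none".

Bob → UTC: 11:15–11:45, 12:00–15:00, 16:30–19:00.
Sven → UTC: 03:00–05:00, 05:45–06:15, 07:00–07:45, 08:00–13:00.
Bob ∩ Sven: 11:15–11:45, 12:00–13:00.
Windows ≥ 60 min: 12:00–13:00.
Earliest such window starts at 12:00.

12:00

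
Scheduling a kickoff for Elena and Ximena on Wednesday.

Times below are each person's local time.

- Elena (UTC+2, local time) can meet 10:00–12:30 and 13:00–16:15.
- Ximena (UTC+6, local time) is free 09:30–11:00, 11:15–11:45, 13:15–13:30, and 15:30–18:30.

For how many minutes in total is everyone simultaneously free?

Elena → UTC: 08:00–10:30, 11:00–14:15.
Ximena → UTC: 03:30–05:00, 05:15–05:45, 07:15–07:30, 09:30–12:30.
Elena ∩ Ximena: 09:30–10:30, 11:00–12:30.
Total common minutes: 60 + 90 = 150.

150 minutes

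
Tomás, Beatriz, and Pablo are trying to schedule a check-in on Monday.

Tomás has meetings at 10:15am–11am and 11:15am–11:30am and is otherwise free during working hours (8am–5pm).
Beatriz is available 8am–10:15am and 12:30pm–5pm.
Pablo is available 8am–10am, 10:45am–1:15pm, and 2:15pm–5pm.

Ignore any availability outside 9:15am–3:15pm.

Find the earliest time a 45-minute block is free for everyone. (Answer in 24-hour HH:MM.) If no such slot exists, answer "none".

Tomás free within 08:00–17:00: 08:00–10:15, 11:00–11:15, 11:30–17:00.
Tomás ∩ Beatriz: 08:00–10:15, 12:30–17:00.
Tomás ∩ Beatriz ∩ Pablo: 08:00–10:00, 12:30–13:15, 14:15–17:00.
Restricted to 09:15–15:15: 09:15–10:00, 12:30–13:15, 14:15–15:15.
Windows ≥ 45 min: 09:15–10:00, 12:30–13:15, 14:15–15:15.
Earliest such window starts at 09:15.

09:15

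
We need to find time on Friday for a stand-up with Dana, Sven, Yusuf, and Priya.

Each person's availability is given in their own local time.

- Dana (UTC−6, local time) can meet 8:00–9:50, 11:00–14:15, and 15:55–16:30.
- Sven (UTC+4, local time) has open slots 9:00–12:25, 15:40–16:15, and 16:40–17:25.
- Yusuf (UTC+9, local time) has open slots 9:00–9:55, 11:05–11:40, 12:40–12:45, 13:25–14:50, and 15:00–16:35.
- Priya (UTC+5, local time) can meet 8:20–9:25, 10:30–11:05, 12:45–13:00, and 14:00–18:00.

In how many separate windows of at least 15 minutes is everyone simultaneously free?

0

Dana → UTC: 14:00–15:50, 17:00–20:15, 21:55–22:30.
Sven → UTC: 05:00–08:25, 11:40–12:15, 12:40–13:25.
Yusuf → UTC: 00:00–00:55, 02:05–02:40, 03:40–03:45, 04:25–05:50, 06:00–07:35.
Priya → UTC: 03:20–04:25, 05:30–06:05, 07:45–08:00, 09:00–13:00.
Dana ∩ Sven: (none).
Dana ∩ Sven ∩ Yusuf: (none).
Dana ∩ Sven ∩ Yusuf ∩ Priya: (none).
Windows ≥ 15 min: (none).
That's 0 windows.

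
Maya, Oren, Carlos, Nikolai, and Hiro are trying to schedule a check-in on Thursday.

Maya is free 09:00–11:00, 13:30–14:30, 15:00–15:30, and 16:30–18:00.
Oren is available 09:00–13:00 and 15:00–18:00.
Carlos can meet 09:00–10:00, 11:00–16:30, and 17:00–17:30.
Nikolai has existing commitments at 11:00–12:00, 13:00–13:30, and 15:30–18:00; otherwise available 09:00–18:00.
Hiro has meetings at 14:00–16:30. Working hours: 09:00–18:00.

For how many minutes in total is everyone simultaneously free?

Nikolai free within 09:00–18:00: 09:00–11:00, 12:00–13:00, 13:30–15:30.
Hiro free within 09:00–18:00: 09:00–14:00, 16:30–18:00.
Maya ∩ Oren: 09:00–11:00, 15:00–15:30, 16:30–18:00.
Maya ∩ Oren ∩ Carlos: 09:00–10:00, 15:00–15:30, 17:00–17:30.
Maya ∩ Oren ∩ Carlos ∩ Nikolai: 09:00–10:00, 15:00–15:30.
Maya ∩ Oren ∩ Carlos ∩ Nikolai ∩ Hiro: 09:00–10:00.
Total common minutes: 60.

60 minutes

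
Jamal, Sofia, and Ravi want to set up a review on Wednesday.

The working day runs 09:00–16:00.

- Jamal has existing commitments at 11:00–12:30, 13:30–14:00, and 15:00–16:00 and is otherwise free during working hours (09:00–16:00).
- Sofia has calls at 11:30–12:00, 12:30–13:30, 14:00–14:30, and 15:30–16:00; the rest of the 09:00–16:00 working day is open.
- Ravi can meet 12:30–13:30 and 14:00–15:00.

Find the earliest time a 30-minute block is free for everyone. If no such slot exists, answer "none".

14:30

Jamal free within 09:00–16:00: 09:00–11:00, 12:30–13:30, 14:00–15:00.
Sofia free within 09:00–16:00: 09:00–11:30, 12:00–12:30, 13:30–14:00, 14:30–15:30.
Jamal ∩ Sofia: 09:00–11:00, 14:30–15:00.
Jamal ∩ Sofia ∩ Ravi: 14:30–15:00.
Windows ≥ 30 min: 14:30–15:00.
Earliest such window starts at 14:30.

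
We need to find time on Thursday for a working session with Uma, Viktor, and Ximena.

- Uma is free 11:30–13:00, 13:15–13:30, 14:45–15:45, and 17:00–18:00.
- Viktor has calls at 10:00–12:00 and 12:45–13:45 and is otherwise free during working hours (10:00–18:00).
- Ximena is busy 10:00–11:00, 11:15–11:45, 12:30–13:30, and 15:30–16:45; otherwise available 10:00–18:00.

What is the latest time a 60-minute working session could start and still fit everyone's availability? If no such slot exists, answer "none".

17:00

Viktor free within 10:00–18:00: 12:00–12:45, 13:45–18:00.
Ximena free within 10:00–18:00: 11:00–11:15, 11:45–12:30, 13:30–15:30, 16:45–18:00.
Uma ∩ Viktor: 12:00–12:45, 14:45–15:45, 17:00–18:00.
Uma ∩ Viktor ∩ Ximena: 12:00–12:30, 14:45–15:30, 17:00–18:00.
Windows ≥ 60 min: 17:00–18:00.
Latest start in the last window 17:00–18:00 is 18:00 − 60 min = 17:00.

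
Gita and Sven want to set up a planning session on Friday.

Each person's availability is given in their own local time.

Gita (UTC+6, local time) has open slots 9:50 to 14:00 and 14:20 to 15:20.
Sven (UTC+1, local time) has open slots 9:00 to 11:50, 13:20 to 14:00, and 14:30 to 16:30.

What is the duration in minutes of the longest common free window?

Gita → UTC: 03:50–08:00, 08:20–09:20.
Sven → UTC: 08:00–10:50, 12:20–13:00, 13:30–15:30.
Gita ∩ Sven: 08:20–09:20.
Single common window of 60 minutes.

60 minutes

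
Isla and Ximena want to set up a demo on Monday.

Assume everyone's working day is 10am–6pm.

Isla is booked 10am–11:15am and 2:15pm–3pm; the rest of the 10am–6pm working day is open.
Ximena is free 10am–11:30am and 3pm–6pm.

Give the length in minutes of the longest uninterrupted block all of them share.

Isla free within 10:00–18:00: 11:15–14:15, 15:00–18:00.
Isla ∩ Ximena: 11:15–11:30, 15:00–18:00.
Common window lengths: 15, 180 min; longest is 180.

180 minutes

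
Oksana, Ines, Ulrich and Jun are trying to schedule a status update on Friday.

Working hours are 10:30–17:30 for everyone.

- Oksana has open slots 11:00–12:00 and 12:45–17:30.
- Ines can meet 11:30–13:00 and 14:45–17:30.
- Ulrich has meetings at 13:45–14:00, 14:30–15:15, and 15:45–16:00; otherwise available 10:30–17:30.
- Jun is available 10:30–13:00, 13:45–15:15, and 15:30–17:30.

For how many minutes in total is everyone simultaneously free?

Ulrich free within 10:30–17:30: 10:30–13:45, 14:00–14:30, 15:15–15:45, 16:00–17:30.
Oksana ∩ Ines: 11:30–12:00, 12:45–13:00, 14:45–17:30.
Oksana ∩ Ines ∩ Ulrich: 11:30–12:00, 12:45–13:00, 15:15–15:45, 16:00–17:30.
Oksana ∩ Ines ∩ Ulrich ∩ Jun: 11:30–12:00, 12:45–13:00, 15:30–15:45, 16:00–17:30.
Total common minutes: 30 + 15 + 15 + 90 = 150.

150 minutes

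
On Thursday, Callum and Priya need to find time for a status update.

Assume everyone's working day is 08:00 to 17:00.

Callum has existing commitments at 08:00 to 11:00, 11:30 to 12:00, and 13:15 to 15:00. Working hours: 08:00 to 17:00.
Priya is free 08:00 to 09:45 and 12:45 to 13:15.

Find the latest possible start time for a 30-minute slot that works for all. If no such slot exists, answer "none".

Callum free within 08:00–17:00: 11:00–11:30, 12:00–13:15, 15:00–17:00.
Callum ∩ Priya: 12:45–13:15.
Windows ≥ 30 min: 12:45–13:15.
Latest start in the last window 12:45–13:15 is 13:15 − 30 min = 12:45.

12:45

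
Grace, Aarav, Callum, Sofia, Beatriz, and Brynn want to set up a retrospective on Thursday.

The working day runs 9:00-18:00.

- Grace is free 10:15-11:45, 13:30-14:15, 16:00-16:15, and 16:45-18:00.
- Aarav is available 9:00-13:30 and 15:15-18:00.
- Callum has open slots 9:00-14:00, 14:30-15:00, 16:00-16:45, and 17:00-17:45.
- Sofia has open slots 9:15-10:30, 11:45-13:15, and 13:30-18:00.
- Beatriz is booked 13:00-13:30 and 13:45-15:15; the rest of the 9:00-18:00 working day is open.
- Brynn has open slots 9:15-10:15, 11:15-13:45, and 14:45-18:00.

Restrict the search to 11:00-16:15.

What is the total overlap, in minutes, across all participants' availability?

15 minutes

Beatriz free within 09:00–18:00: 09:00–13:00, 13:30–13:45, 15:15–18:00.
Grace ∩ Aarav: 10:15–11:45, 16:00–16:15, 16:45–18:00.
Grace ∩ Aarav ∩ Callum: 10:15–11:45, 16:00–16:15, 17:00–17:45.
Grace ∩ Aarav ∩ Callum ∩ Sofia: 10:15–10:30, 16:00–16:15, 17:00–17:45.
Grace ∩ Aarav ∩ Callum ∩ Sofia ∩ Beatriz: 10:15–10:30, 16:00–16:15, 17:00–17:45.
Grace ∩ Aarav ∩ Callum ∩ Sofia ∩ Beatriz ∩ Brynn: 16:00–16:15, 17:00–17:45.
Restricted to 11:00–16:15: 16:00–16:15.
Total common minutes: 15.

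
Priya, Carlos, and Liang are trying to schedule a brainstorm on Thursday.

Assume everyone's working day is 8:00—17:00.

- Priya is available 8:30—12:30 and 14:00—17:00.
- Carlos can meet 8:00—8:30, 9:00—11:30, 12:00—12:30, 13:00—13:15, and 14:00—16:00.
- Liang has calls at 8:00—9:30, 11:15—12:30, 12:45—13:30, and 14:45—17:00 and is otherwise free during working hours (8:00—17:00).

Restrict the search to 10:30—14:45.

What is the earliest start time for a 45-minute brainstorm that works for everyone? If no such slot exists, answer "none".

10:30

Liang free within 08:00–17:00: 09:30–11:15, 12:30–12:45, 13:30–14:45.
Priya ∩ Carlos: 09:00–11:30, 12:00–12:30, 14:00–16:00.
Priya ∩ Carlos ∩ Liang: 09:30–11:15, 14:00–14:45.
Restricted to 10:30–14:45: 10:30–11:15, 14:00–14:45.
Windows ≥ 45 min: 10:30–11:15, 14:00–14:45.
Earliest such window starts at 10:30.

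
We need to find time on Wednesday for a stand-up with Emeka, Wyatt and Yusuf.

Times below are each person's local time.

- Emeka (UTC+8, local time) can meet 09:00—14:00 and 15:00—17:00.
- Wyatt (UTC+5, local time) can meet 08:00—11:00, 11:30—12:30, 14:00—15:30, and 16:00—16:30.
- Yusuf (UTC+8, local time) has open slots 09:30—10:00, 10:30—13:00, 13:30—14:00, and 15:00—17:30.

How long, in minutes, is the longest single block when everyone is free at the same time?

120 minutes

Emeka → UTC: 01:00–06:00, 07:00–09:00.
Wyatt → UTC: 03:00–06:00, 06:30–07:30, 09:00–10:30, 11:00–11:30.
Yusuf → UTC: 01:30–02:00, 02:30–05:00, 05:30–06:00, 07:00–09:30.
Emeka ∩ Wyatt: 03:00–06:00, 07:00–07:30.
Emeka ∩ Wyatt ∩ Yusuf: 03:00–05:00, 05:30–06:00, 07:00–07:30.
Common window lengths: 120, 30, 30 min; longest is 120.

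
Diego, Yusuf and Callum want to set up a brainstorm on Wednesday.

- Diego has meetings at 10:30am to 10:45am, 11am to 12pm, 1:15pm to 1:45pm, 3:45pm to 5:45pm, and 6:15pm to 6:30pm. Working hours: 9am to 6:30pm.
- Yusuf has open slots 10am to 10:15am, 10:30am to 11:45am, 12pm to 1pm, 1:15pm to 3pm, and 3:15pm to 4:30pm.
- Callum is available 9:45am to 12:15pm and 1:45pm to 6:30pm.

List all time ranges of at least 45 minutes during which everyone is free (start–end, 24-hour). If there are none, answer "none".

Diego free within 09:00–18:30: 09:00–10:30, 10:45–11:00, 12:00–13:15, 13:45–15:45, 17:45–18:15.
Diego ∩ Yusuf: 10:00–10:15, 10:45–11:00, 12:00–13:00, 13:45–15:00, 15:15–15:45.
Diego ∩ Yusuf ∩ Callum: 10:00–10:15, 10:45–11:00, 12:00–12:15, 13:45–15:00, 15:15–15:45.
Windows ≥ 45 min: 13:45–15:00.

13:45–15:00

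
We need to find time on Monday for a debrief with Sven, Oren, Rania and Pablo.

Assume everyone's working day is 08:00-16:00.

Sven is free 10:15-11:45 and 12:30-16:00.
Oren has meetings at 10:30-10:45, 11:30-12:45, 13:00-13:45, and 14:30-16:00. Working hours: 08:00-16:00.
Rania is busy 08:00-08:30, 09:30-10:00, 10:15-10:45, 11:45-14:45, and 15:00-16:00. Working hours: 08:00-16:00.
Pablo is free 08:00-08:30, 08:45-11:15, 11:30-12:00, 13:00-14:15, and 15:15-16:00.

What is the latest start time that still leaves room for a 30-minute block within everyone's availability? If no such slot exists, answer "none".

10:45

Oren free within 08:00–16:00: 08:00–10:30, 10:45–11:30, 12:45–13:00, 13:45–14:30.
Rania free within 08:00–16:00: 08:30–09:30, 10:00–10:15, 10:45–11:45, 14:45–15:00.
Sven ∩ Oren: 10:15–10:30, 10:45–11:30, 12:45–13:00, 13:45–14:30.
Sven ∩ Oren ∩ Rania: 10:45–11:30.
Sven ∩ Oren ∩ Rania ∩ Pablo: 10:45–11:15.
Windows ≥ 30 min: 10:45–11:15.
Latest start in the last window 10:45–11:15 is 11:15 − 30 min = 10:45.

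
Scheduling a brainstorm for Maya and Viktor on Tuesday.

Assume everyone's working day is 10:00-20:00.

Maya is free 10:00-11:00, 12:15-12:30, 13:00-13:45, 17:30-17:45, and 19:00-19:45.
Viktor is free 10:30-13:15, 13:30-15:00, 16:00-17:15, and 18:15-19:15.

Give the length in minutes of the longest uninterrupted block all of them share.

30 minutes

Maya ∩ Viktor: 10:30–11:00, 12:15–12:30, 13:00–13:15, 13:30–13:45, 19:00–19:15.
Common window lengths: 30, 15, 15, 15, 15 min; longest is 30.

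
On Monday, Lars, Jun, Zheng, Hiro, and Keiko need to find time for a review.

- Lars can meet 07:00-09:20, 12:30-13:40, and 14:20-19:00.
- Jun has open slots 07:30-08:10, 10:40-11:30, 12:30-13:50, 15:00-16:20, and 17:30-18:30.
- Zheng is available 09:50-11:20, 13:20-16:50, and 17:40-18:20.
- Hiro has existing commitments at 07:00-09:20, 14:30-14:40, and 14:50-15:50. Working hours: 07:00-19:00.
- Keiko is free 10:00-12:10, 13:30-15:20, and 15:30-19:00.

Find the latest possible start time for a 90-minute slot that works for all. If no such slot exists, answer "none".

Hiro free within 07:00–19:00: 09:20–14:30, 14:40–14:50, 15:50–19:00.
Lars ∩ Jun: 07:30–08:10, 12:30–13:40, 15:00–16:20, 17:30–18:30.
Lars ∩ Jun ∩ Zheng: 13:20–13:40, 15:00–16:20, 17:40–18:20.
Lars ∩ Jun ∩ Zheng ∩ Hiro: 13:20–13:40, 15:50–16:20, 17:40–18:20.
Lars ∩ Jun ∩ Zheng ∩ Hiro ∩ Keiko: 13:30–13:40, 15:50–16:20, 17:40–18:20.
Windows ≥ 90 min: (none).

none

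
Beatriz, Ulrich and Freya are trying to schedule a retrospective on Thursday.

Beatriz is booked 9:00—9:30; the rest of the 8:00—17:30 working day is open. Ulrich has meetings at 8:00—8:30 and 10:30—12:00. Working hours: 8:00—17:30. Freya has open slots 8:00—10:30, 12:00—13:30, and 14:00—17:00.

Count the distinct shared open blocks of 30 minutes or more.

4

Beatriz free within 08:00–17:30: 08:00–09:00, 09:30–17:30.
Ulrich free within 08:00–17:30: 08:30–10:30, 12:00–17:30.
Beatriz ∩ Ulrich: 08:30–09:00, 09:30–10:30, 12:00–17:30.
Beatriz ∩ Ulrich ∩ Freya: 08:30–09:00, 09:30–10:30, 12:00–13:30, 14:00–17:00.
Windows ≥ 30 min: 08:30–09:00, 09:30–10:30, 12:00–13:30, 14:00–17:00.
That's 4 windows.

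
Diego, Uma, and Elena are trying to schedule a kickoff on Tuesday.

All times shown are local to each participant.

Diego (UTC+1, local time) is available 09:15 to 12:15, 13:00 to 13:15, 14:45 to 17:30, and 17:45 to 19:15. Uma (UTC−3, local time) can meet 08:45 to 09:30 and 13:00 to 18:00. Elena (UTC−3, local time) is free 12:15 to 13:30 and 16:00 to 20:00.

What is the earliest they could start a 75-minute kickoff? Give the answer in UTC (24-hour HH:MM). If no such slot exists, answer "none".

Diego → UTC: 08:15–11:15, 12:00–12:15, 13:45–16:30, 16:45–18:15.
Uma → UTC: 11:45–12:30, 16:00–21:00.
Elena → UTC: 15:15–16:30, 19:00–23:00.
Diego ∩ Uma: 12:00–12:15, 16:00–16:30, 16:45–18:15.
Diego ∩ Uma ∩ Elena: 16:00–16:30.
Windows ≥ 75 min: (none).

none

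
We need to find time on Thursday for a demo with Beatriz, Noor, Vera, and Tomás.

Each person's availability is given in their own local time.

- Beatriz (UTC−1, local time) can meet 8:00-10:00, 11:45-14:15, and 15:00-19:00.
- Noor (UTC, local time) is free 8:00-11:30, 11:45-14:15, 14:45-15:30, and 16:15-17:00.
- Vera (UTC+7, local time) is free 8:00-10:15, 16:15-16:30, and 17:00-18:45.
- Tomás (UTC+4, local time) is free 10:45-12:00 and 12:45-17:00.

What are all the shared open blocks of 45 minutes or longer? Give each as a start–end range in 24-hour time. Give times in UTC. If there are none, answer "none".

10:00–11:00

Beatriz → UTC: 09:00–11:00, 12:45–15:15, 16:00–20:00.
Noor → UTC: 08:00–11:30, 11:45–14:15, 14:45–15:30, 16:15–17:00.
Vera → UTC: 01:00–03:15, 09:15–09:30, 10:00–11:45.
Tomás → UTC: 06:45–08:00, 08:45–13:00.
Beatriz ∩ Noor: 09:00–11:00, 12:45–14:15, 14:45–15:15, 16:15–17:00.
Beatriz ∩ Noor ∩ Vera: 09:15–09:30, 10:00–11:00.
Beatriz ∩ Noor ∩ Vera ∩ Tomás: 09:15–09:30, 10:00–11:00.
Windows ≥ 45 min: 10:00–11:00.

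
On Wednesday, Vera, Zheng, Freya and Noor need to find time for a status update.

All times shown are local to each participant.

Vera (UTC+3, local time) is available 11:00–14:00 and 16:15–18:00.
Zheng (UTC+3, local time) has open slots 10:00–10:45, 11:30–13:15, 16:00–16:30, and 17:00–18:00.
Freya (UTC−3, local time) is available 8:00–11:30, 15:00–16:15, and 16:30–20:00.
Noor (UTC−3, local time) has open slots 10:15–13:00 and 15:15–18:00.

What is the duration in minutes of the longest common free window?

30 minutes

Vera → UTC: 08:00–11:00, 13:15–15:00.
Zheng → UTC: 07:00–07:45, 08:30–10:15, 13:00–13:30, 14:00–15:00.
Freya → UTC: 11:00–14:30, 18:00–19:15, 19:30–23:00.
Noor → UTC: 13:15–16:00, 18:15–21:00.
Vera ∩ Zheng: 08:30–10:15, 13:15–13:30, 14:00–15:00.
Vera ∩ Zheng ∩ Freya: 13:15–13:30, 14:00–14:30.
Vera ∩ Zheng ∩ Freya ∩ Noor: 13:15–13:30, 14:00–14:30.
Common window lengths: 15, 30 min; longest is 30.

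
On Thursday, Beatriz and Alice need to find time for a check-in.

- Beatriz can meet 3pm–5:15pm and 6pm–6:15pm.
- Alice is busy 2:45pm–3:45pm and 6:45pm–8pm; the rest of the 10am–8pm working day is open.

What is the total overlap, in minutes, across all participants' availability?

Alice free within 10:00–20:00: 10:00–14:45, 15:45–18:45.
Beatriz ∩ Alice: 15:45–17:15, 18:00–18:15.
Total common minutes: 90 + 15 = 105.

105 minutes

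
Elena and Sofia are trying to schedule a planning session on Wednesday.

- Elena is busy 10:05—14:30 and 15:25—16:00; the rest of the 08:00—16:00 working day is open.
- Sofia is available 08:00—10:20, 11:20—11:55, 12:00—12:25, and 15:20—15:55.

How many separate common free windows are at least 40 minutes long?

1

Elena free within 08:00–16:00: 08:00–10:05, 14:30–15:25.
Elena ∩ Sofia: 08:00–10:05, 15:20–15:25.
Windows ≥ 40 min: 08:00–10:05.
That's 1 window.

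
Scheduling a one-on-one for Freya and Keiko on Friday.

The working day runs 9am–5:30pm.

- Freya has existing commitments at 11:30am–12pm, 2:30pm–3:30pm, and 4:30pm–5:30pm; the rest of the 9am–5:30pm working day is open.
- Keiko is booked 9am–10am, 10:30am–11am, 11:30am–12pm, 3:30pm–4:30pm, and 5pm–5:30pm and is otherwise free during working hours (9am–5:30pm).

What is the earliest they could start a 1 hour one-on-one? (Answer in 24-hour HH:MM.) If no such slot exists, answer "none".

12:00

Freya free within 09:00–17:30: 09:00–11:30, 12:00–14:30, 15:30–16:30.
Keiko free within 09:00–17:30: 10:00–10:30, 11:00–11:30, 12:00–15:30, 16:30–17:00.
Freya ∩ Keiko: 10:00–10:30, 11:00–11:30, 12:00–14:30.
Windows ≥ 60 min: 12:00–14:30.
Earliest such window starts at 12:00.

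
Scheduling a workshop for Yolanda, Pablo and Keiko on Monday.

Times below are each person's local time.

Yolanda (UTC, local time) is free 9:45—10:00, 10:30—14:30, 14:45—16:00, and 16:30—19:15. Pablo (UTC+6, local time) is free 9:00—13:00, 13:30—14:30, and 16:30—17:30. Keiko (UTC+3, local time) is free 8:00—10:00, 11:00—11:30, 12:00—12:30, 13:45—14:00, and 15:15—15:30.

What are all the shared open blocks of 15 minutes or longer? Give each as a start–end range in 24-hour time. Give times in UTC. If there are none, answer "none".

10:45–11:00

Yolanda → UTC: 09:45–10:00, 10:30–14:30, 14:45–16:00, 16:30–19:15.
Pablo → UTC: 03:00–07:00, 07:30–08:30, 10:30–11:30.
Keiko → UTC: 05:00–07:00, 08:00–08:30, 09:00–09:30, 10:45–11:00, 12:15–12:30.
Yolanda ∩ Pablo: 10:30–11:30.
Yolanda ∩ Pablo ∩ Keiko: 10:45–11:00.
Windows ≥ 15 min: 10:45–11:00.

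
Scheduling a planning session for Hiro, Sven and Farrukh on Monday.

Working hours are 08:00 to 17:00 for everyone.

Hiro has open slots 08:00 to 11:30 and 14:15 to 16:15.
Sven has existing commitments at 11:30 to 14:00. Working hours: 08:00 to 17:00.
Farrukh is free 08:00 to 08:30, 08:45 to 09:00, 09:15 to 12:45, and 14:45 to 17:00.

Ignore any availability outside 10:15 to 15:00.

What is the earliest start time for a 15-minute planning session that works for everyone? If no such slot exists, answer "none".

10:15

Sven free within 08:00–17:00: 08:00–11:30, 14:00–17:00.
Hiro ∩ Sven: 08:00–11:30, 14:15–16:15.
Hiro ∩ Sven ∩ Farrukh: 08:00–08:30, 08:45–09:00, 09:15–11:30, 14:45–16:15.
Restricted to 10:15–15:00: 10:15–11:30, 14:45–15:00.
Windows ≥ 15 min: 10:15–11:30, 14:45–15:00.
Earliest such window starts at 10:15.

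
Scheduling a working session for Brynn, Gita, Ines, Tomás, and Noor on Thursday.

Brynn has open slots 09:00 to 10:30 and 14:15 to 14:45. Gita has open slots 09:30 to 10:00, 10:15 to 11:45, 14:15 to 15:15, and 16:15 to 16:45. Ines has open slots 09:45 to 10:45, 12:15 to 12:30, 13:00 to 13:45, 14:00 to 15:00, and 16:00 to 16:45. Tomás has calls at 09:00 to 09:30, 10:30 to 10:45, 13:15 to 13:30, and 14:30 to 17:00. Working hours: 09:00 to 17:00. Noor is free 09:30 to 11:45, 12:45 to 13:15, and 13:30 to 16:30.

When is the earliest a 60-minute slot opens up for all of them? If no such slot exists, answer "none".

none

Tomás free within 09:00–17:00: 09:30–10:30, 10:45–13:15, 13:30–14:30.
Brynn ∩ Gita: 09:30–10:00, 10:15–10:30, 14:15–14:45.
Brynn ∩ Gita ∩ Ines: 09:45–10:00, 10:15–10:30, 14:15–14:45.
Brynn ∩ Gita ∩ Ines ∩ Tomás: 09:45–10:00, 10:15–10:30, 14:15–14:30.
Brynn ∩ Gita ∩ Ines ∩ Tomás ∩ Noor: 09:45–10:00, 10:15–10:30, 14:15–14:30.
Windows ≥ 60 min: (none).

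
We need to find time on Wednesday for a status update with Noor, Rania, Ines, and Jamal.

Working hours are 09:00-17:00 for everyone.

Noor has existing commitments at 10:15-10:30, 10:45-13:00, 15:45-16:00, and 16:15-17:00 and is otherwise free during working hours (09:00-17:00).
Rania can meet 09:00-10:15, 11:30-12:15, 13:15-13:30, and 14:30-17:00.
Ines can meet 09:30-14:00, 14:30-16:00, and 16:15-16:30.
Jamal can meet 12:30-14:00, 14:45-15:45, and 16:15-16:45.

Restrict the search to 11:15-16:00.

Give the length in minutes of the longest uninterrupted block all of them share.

60 minutes

Noor free within 09:00–17:00: 09:00–10:15, 10:30–10:45, 13:00–15:45, 16:00–16:15.
Noor ∩ Rania: 09:00–10:15, 13:15–13:30, 14:30–15:45, 16:00–16:15.
Noor ∩ Rania ∩ Ines: 09:30–10:15, 13:15–13:30, 14:30–15:45.
Noor ∩ Rania ∩ Ines ∩ Jamal: 13:15–13:30, 14:45–15:45.
Restricted to 11:15–16:00: 13:15–13:30, 14:45–15:45.
Common window lengths: 15, 60 min; longest is 60.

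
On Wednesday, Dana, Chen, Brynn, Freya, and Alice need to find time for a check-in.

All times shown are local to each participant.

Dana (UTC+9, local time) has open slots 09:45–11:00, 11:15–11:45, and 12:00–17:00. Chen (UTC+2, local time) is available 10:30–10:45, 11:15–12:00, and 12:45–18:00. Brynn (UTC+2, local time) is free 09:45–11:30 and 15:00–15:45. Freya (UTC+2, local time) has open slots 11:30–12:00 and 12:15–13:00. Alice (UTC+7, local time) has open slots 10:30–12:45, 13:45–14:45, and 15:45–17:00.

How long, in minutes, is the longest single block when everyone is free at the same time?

Dana → UTC: 00:45–02:00, 02:15–02:45, 03:00–08:00.
Chen → UTC: 08:30–08:45, 09:15–10:00, 10:45–16:00.
Brynn → UTC: 07:45–09:30, 13:00–13:45.
Freya → UTC: 09:30–10:00, 10:15–11:00.
Alice → UTC: 03:30–05:45, 06:45–07:45, 08:45–10:00.
Dana ∩ Chen: (none).
Dana ∩ Chen ∩ Brynn: (none).
Dana ∩ Chen ∩ Brynn ∩ Freya: (none).
Dana ∩ Chen ∩ Brynn ∩ Freya ∩ Alice: (none).
No common window.

0 minutes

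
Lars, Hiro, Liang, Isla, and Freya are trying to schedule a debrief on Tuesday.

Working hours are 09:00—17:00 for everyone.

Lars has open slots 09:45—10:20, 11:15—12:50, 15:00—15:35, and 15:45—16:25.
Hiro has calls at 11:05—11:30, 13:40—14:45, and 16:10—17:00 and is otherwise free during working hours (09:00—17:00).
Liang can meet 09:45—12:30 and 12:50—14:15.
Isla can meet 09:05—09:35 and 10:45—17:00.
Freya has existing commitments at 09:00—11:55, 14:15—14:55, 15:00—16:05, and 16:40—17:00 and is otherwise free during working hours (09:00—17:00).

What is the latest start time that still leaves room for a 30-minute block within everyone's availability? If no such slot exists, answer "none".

Hiro free within 09:00–17:00: 09:00–11:05, 11:30–13:40, 14:45–16:10.
Freya free within 09:00–17:00: 11:55–14:15, 14:55–15:00, 16:05–16:40.
Lars ∩ Hiro: 09:45–10:20, 11:30–12:50, 15:00–15:35, 15:45–16:10.
Lars ∩ Hiro ∩ Liang: 09:45–10:20, 11:30–12:30.
Lars ∩ Hiro ∩ Liang ∩ Isla: 11:30–12:30.
Lars ∩ Hiro ∩ Liang ∩ Isla ∩ Freya: 11:55–12:30.
Windows ≥ 30 min: 11:55–12:30.
Latest start in the last window 11:55–12:30 is 12:30 − 30 min = 12:00.

12:00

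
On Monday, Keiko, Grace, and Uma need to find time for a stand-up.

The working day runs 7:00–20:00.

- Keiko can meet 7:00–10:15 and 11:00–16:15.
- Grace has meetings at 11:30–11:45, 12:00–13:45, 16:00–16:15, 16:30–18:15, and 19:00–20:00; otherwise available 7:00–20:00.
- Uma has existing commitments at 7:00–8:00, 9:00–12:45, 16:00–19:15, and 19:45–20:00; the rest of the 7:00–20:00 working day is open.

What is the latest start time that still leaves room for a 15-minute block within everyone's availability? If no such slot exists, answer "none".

Grace free within 07:00–20:00: 07:00–11:30, 11:45–12:00, 13:45–16:00, 16:15–16:30, 18:15–19:00.
Uma free within 07:00–20:00: 08:00–09:00, 12:45–16:00, 19:15–19:45.
Keiko ∩ Grace: 07:00–10:15, 11:00–11:30, 11:45–12:00, 13:45–16:00.
Keiko ∩ Grace ∩ Uma: 08:00–09:00, 13:45–16:00.
Windows ≥ 15 min: 08:00–09:00, 13:45–16:00.
Latest start in the last window 13:45–16:00 is 16:00 − 15 min = 15:45.

15:45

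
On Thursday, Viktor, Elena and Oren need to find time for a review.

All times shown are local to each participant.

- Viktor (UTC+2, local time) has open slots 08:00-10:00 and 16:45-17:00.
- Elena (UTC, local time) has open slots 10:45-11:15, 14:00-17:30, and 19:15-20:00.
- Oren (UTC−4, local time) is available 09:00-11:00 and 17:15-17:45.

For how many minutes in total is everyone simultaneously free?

Viktor → UTC: 06:00–08:00, 14:45–15:00.
Elena → UTC: 10:45–11:15, 14:00–17:30, 19:15–20:00.
Oren → UTC: 13:00–15:00, 21:15–21:45.
Viktor ∩ Elena: 14:45–15:00.
Viktor ∩ Elena ∩ Oren: 14:45–15:00.
Total common minutes: 15.

15 minutes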